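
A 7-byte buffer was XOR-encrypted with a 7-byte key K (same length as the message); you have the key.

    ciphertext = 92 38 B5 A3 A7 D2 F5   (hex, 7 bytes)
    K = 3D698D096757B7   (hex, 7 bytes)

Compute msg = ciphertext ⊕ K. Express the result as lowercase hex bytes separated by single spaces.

af 51 38 aa c0 85 42

byte 0: 10010010 ⊕ 00111101 = 10101111
byte 1: 00111000 ⊕ 01101001 = 01010001
byte 2: 10110101 ⊕ 10001101 = 00111000
byte 3: 10100011 ⊕ 00001001 = 10101010
byte 4: 10100111 ⊕ 01100111 = 11000000
byte 5: 11010010 ⊕ 01010111 = 10000101
byte 6: 11110101 ⊕ 10110111 = 01000010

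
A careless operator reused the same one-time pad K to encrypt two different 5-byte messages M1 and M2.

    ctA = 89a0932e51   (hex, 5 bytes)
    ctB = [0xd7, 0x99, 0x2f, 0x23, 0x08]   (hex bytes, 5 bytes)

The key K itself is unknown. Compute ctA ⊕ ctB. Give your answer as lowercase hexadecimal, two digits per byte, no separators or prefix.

ctA ⊕ ctB = (M1 ⊕ K) ⊕ (M2 ⊕ K) = M1 ⊕ M2 — the shared key cancels under XOR.
89 xor d7 = 5e
a0 xor 99 = 39
93 xor 2f = bc
2e xor 23 = 0d
51 xor 08 = 59

5e39bc0d59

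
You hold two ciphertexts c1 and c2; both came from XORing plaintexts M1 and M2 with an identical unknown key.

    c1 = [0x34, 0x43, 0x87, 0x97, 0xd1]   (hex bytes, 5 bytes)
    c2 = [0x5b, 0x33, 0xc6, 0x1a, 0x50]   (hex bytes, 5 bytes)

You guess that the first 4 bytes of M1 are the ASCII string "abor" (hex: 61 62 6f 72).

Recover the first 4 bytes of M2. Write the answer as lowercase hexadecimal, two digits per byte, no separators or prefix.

0e122eff

First, c1 ⊕ c2 = (M1 ⊕ K) ⊕ (M2 ⊕ K) = M1 ⊕ M2, so the key drops out. Then M2 = (M1 ⊕ M2) ⊕ M1 over the first 4 bytes.
byte 0: (34 xor 5b) xor 61 = 6f xor 61 = 0e
byte 1: (43 xor 33) xor 62 = 70 xor 62 = 12
byte 2: (87 xor c6) xor 6f = 41 xor 6f = 2e
byte 3: (97 xor 1a) xor 72 = 8d xor 72 = ff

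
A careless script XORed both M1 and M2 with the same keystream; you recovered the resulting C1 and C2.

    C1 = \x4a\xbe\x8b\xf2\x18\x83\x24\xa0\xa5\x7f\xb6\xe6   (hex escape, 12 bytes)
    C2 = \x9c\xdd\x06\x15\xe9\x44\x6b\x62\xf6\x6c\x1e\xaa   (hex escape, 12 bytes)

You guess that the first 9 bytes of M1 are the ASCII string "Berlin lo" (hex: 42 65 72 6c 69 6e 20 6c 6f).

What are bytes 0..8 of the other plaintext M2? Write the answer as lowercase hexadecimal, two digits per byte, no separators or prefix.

First, C1 ⊕ C2 = (M1 ⊕ K) ⊕ (M2 ⊕ K) = M1 ⊕ M2, so the key drops out. Then M2 = (M1 ⊕ M2) ⊕ M1 over the first 9 bytes.
byte 0: (4a XOR 9c) XOR 42 = d6 XOR 42 = 94
byte 1: (be XOR dd) XOR 65 = 63 XOR 65 = 06
byte 2: (8b XOR 06) XOR 72 = 8d XOR 72 = ff
byte 3: (f2 XOR 15) XOR 6c = e7 XOR 6c = 8b
byte 4: (18 XOR e9) XOR 69 = f1 XOR 69 = 98
byte 5: (83 XOR 44) XOR 6e = c7 XOR 6e = a9
byte 6: (24 XOR 6b) XOR 20 = 4f XOR 20 = 6f
byte 7: (a0 XOR 62) XOR 6c = c2 XOR 6c = ae
byte 8: (a5 XOR f6) XOR 6f = 53 XOR 6f = 3c

9406ff8b98a96fae3c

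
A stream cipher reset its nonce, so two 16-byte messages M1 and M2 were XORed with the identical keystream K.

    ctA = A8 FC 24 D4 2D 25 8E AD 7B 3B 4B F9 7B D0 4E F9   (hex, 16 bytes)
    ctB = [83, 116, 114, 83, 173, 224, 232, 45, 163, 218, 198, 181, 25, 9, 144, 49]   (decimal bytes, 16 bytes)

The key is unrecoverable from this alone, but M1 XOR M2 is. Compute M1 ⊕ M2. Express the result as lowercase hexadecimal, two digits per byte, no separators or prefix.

ctA ⊕ ctB = (M1 ⊕ K) ⊕ (M2 ⊕ K) = M1 ⊕ M2 — the shared key cancels under XOR.
byte 0: a8 xor 53 = fb
byte 1: fc xor 74 = 88
byte 2: 24 xor 72 = 56
byte 3: d4 xor 53 = 87
byte 4: 2d xor ad = 80
byte 5: 25 xor e0 = c5
byte 6: 8e xor e8 = 66
byte 7: ad xor 2d = 80
byte 8: 7b xor a3 = d8
byte 9: 3b xor da = e1
byte 10: 4b xor c6 = 8d
byte 11: f9 xor b5 = 4c
byte 12: 7b xor 19 = 62
byte 13: d0 xor 09 = d9
byte 14: 4e xor 90 = de
byte 15: f9 xor 31 = c8

fb88568780c56680d8e18d4c62d9dec8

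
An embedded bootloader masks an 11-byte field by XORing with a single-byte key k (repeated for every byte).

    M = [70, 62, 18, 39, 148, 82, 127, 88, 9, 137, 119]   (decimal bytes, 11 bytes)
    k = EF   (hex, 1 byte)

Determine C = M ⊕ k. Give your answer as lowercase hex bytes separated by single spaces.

a9 d1 fd c8 7b bd 90 b7 e6 66 98

The 1-byte key repeats, so the effective keystream is ef ef ef ef ef ef ef ef ef ef ef.
byte 0:  70 ⊕ 239 = 169
byte 1:  62 ⊕ 239 = 209
byte 2:  18 ⊕ 239 = 253
byte 3:  39 ⊕ 239 = 200
byte 4: 148 ⊕ 239 = 123
byte 5:  82 ⊕ 239 = 189
byte 6: 127 ⊕ 239 = 144
byte 7:  88 ⊕ 239 = 183
byte 8:   9 ⊕ 239 = 230
byte 9: 137 ⊕ 239 = 102
byte 10: 119 ⊕ 239 = 152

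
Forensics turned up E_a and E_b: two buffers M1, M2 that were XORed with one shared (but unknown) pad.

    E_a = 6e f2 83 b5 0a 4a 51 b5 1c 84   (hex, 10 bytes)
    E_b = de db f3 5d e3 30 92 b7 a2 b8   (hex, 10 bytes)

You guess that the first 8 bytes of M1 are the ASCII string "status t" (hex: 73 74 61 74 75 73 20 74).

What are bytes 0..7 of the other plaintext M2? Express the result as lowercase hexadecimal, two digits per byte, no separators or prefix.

First, E_a ⊕ E_b = (M1 ⊕ K) ⊕ (M2 ⊕ K) = M1 ⊕ M2, so the key drops out. Then M2 = (M1 ⊕ M2) ⊕ M1 over the first 8 bytes.
byte 0: (6e XOR de) XOR 73 = b0 XOR 73 = c3
byte 1: (f2 XOR db) XOR 74 = 29 XOR 74 = 5d
byte 2: (83 XOR f3) XOR 61 = 70 XOR 61 = 11
byte 3: (b5 XOR 5d) XOR 74 = e8 XOR 74 = 9c
byte 4: (0a XOR e3) XOR 75 = e9 XOR 75 = 9c
byte 5: (4a XOR 30) XOR 73 = 7a XOR 73 = 09
byte 6: (51 XOR 92) XOR 20 = c3 XOR 20 = e3
byte 7: (b5 XOR b7) XOR 74 = 02 XOR 74 = 76

c35d119c9c09e376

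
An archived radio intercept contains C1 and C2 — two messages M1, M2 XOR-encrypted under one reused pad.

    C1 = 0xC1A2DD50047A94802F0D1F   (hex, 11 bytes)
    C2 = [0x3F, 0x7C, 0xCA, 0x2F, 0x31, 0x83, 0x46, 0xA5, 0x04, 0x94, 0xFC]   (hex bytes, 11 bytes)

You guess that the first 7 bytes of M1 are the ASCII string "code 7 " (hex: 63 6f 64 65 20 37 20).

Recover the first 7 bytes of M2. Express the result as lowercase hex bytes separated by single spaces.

First, C1 ⊕ C2 = (M1 ⊕ K) ⊕ (M2 ⊕ K) = M1 ⊕ M2, so the key drops out. Then M2 = (M1 ⊕ M2) ⊕ M1 over the first 7 bytes.
byte 0: (c1 ⊕ 3f) ⊕ 63 = fe ⊕ 63 = 9d
byte 1: (a2 ⊕ 7c) ⊕ 6f = de ⊕ 6f = b1
byte 2: (dd ⊕ ca) ⊕ 64 = 17 ⊕ 64 = 73
byte 3: (50 ⊕ 2f) ⊕ 65 = 7f ⊕ 65 = 1a
byte 4: (04 ⊕ 31) ⊕ 20 = 35 ⊕ 20 = 15
byte 5: (7a ⊕ 83) ⊕ 37 = f9 ⊕ 37 = ce
byte 6: (94 ⊕ 46) ⊕ 20 = d2 ⊕ 20 = f2

9d b1 73 1a 15 ce f2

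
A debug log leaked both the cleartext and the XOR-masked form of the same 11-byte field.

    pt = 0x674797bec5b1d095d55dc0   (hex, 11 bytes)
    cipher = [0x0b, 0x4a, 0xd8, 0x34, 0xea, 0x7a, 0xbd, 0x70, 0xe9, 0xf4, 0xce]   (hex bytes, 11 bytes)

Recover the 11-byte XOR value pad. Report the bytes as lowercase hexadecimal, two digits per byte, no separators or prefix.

Since cipher = pt ⊕ pad, XORing both sides with pt gives pad = pt ⊕ cipher.
01100111 ⊕ 00001011 = 01101100
01000111 ⊕ 01001010 = 00001101
10010111 ⊕ 11011000 = 01001111
10111110 ⊕ 00110100 = 10001010
11000101 ⊕ 11101010 = 00101111
10110001 ⊕ 01111010 = 11001011
11010000 ⊕ 10111101 = 01101101
10010101 ⊕ 01110000 = 11100101
11010101 ⊕ 11101001 = 00111100
01011101 ⊕ 11110100 = 10101001
11000000 ⊕ 11001110 = 00001110

6c0d4f8a2fcb6de53ca90e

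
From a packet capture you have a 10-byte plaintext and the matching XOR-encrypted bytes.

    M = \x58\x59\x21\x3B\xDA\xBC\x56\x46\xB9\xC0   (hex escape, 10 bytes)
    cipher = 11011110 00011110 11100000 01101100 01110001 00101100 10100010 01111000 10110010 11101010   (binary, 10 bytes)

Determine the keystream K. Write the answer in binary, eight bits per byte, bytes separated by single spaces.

10000110 01000111 11000001 01010111 10101011 10010000 11110100 00111110 00001011 00101010

Since cipher = M ⊕ K, XORing both sides with M gives K = M ⊕ cipher.
byte 0:  88 ⊕ 222 = 134
byte 1:  89 ⊕  30 =  71
byte 2:  33 ⊕ 224 = 193
byte 3:  59 ⊕ 108 =  87
byte 4: 218 ⊕ 113 = 171
byte 5: 188 ⊕  44 = 144
byte 6:  86 ⊕ 162 = 244
byte 7:  70 ⊕ 120 =  62
byte 8: 185 ⊕ 178 =  11
byte 9: 192 ⊕ 234 =  42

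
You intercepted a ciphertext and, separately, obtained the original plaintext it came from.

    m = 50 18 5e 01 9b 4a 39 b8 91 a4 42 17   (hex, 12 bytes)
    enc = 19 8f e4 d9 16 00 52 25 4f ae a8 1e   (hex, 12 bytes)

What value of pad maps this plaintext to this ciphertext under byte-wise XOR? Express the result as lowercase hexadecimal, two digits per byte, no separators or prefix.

Since enc = m ⊕ pad, XORing both sides with m gives pad = m ⊕ enc.
50 XOR 19 = 49
18 XOR 8f = 97
5e XOR e4 = ba
01 XOR d9 = d8
9b XOR 16 = 8d
4a XOR 00 = 4a
39 XOR 52 = 6b
b8 XOR 25 = 9d
91 XOR 4f = de
a4 XOR ae = 0a
42 XOR a8 = ea
17 XOR 1e = 09

4997bad88d4a6b9dde0aea09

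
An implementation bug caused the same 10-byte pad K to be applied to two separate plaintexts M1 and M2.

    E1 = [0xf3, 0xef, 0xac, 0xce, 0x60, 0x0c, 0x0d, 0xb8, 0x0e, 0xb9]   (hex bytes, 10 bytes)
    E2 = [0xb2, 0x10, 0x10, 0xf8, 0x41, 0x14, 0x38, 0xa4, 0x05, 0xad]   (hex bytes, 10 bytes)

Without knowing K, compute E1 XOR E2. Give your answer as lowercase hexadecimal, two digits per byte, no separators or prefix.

41ffbc362118351c0b14

E1 ⊕ E2 = (M1 ⊕ K) ⊕ (M2 ⊕ K) = M1 ⊕ M2 — the shared key cancels under XOR.
byte 0: f3 xor b2 = 41
byte 1: ef xor 10 = ff
byte 2: ac xor 10 = bc
byte 3: ce xor f8 = 36
byte 4: 60 xor 41 = 21
byte 5: 0c xor 14 = 18
byte 6: 0d xor 38 = 35
byte 7: b8 xor a4 = 1c
byte 8: 0e xor 05 = 0b
byte 9: b9 xor ad = 14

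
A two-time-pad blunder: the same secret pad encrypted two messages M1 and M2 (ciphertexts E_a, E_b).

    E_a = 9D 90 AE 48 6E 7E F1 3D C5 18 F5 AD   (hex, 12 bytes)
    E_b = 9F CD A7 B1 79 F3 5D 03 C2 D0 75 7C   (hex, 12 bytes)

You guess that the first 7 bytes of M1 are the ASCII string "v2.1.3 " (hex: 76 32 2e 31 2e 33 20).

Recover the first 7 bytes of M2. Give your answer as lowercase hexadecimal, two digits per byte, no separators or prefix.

746f27c839be8c

First, E_a ⊕ E_b = (M1 ⊕ K) ⊕ (M2 ⊕ K) = M1 ⊕ M2, so the key drops out. Then M2 = (M1 ⊕ M2) ⊕ M1 over the first 7 bytes.
byte 0: (9d ^ 9f) ^ 76 = 02 ^ 76 = 74
byte 1: (90 ^ cd) ^ 32 = 5d ^ 32 = 6f
byte 2: (ae ^ a7) ^ 2e = 09 ^ 2e = 27
byte 3: (48 ^ b1) ^ 31 = f9 ^ 31 = c8
byte 4: (6e ^ 79) ^ 2e = 17 ^ 2e = 39
byte 5: (7e ^ f3) ^ 33 = 8d ^ 33 = be
byte 6: (f1 ^ 5d) ^ 20 = ac ^ 20 = 8c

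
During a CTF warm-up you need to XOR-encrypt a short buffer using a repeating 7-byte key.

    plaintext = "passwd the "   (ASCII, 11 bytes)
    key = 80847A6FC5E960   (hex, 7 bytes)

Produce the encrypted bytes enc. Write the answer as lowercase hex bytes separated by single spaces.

The 7-byte key repeats, so the effective keystream is 80 84 7a 6f c5 e9 60 80 84 7a 6f.
byte 0: 112 ⊕ 128 = 240
byte 1:  97 ⊕ 132 = 229
byte 2: 115 ⊕ 122 =   9
byte 3: 115 ⊕ 111 =  28
byte 4: 119 ⊕ 197 = 178
byte 5: 100 ⊕ 233 = 141
byte 6:  32 ⊕  96 =  64
byte 7: 116 ⊕ 128 = 244
byte 8: 104 ⊕ 132 = 236
byte 9: 101 ⊕ 122 =  31
byte 10:  32 ⊕ 111 =  79

f0 e5 09 1c b2 8d 40 f4 ec 1f 4f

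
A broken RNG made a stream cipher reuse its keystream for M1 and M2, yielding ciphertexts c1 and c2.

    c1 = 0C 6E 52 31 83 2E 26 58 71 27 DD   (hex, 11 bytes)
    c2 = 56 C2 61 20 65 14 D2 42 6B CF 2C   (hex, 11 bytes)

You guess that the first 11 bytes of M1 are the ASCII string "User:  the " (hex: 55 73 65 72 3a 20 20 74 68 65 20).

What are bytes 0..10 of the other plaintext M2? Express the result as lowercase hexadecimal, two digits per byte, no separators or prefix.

0fdf5663dc1ad46e728dd1

First, c1 ⊕ c2 = (M1 ⊕ K) ⊕ (M2 ⊕ K) = M1 ⊕ M2, so the key drops out. Then M2 = (M1 ⊕ M2) ⊕ M1 over the first 11 bytes.
byte 0: (0c ⊕ 56) ⊕ 55 = 5a ⊕ 55 = 0f
byte 1: (6e ⊕ c2) ⊕ 73 = ac ⊕ 73 = df
byte 2: (52 ⊕ 61) ⊕ 65 = 33 ⊕ 65 = 56
byte 3: (31 ⊕ 20) ⊕ 72 = 11 ⊕ 72 = 63
byte 4: (83 ⊕ 65) ⊕ 3a = e6 ⊕ 3a = dc
byte 5: (2e ⊕ 14) ⊕ 20 = 3a ⊕ 20 = 1a
byte 6: (26 ⊕ d2) ⊕ 20 = f4 ⊕ 20 = d4
byte 7: (58 ⊕ 42) ⊕ 74 = 1a ⊕ 74 = 6e
byte 8: (71 ⊕ 6b) ⊕ 68 = 1a ⊕ 68 = 72
byte 9: (27 ⊕ cf) ⊕ 65 = e8 ⊕ 65 = 8d
byte 10: (dd ⊕ 2c) ⊕ 20 = f1 ⊕ 20 = d1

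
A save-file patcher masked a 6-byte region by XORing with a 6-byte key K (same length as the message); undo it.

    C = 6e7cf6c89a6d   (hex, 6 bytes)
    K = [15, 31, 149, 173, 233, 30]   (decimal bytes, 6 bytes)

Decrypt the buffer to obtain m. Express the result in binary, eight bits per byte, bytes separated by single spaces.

XOR is its own inverse, so applying the key byte-wise gives the result directly.
byte 0: 110 ^  15 =  97
byte 1: 124 ^  31 =  99
byte 2: 246 ^ 149 =  99
byte 3: 200 ^ 173 = 101
byte 4: 154 ^ 233 = 115
byte 5: 109 ^  30 = 115

01100001 01100011 01100011 01100101 01110011 01110011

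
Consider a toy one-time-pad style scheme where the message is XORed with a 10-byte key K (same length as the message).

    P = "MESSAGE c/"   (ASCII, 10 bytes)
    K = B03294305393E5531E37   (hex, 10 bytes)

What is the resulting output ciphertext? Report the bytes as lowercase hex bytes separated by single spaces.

fd 77 c7 63 12 d4 a0 73 7d 18

4d XOR b0 = fd
45 XOR 32 = 77
53 XOR 94 = c7
53 XOR 30 = 63
41 XOR 53 = 12
47 XOR 93 = d4
45 XOR e5 = a0
20 XOR 53 = 73
63 XOR 1e = 7d
2f XOR 37 = 18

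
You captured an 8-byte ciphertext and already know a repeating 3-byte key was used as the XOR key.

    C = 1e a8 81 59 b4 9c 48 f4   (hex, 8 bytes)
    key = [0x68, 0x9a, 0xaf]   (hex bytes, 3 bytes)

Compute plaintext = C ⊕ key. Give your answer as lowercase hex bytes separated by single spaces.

The 3-byte key repeats, so the effective keystream is 68 9a af 68 9a af 68 9a.
byte 0: 1e ⊕ 68 = 76
byte 1: a8 ⊕ 9a = 32
byte 2: 81 ⊕ af = 2e
byte 3: 59 ⊕ 68 = 31
byte 4: b4 ⊕ 9a = 2e
byte 5: 9c ⊕ af = 33
byte 6: 48 ⊕ 68 = 20
byte 7: f4 ⊕ 9a = 6e

76 32 2e 31 2e 33 20 6e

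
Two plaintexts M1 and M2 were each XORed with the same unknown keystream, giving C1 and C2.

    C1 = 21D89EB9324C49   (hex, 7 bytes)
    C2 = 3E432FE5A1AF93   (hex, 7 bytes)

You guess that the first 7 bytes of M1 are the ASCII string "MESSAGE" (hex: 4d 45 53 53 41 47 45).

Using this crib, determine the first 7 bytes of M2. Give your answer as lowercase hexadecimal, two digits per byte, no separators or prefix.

52dee20fd2a49f

First, C1 ⊕ C2 = (M1 ⊕ K) ⊕ (M2 ⊕ K) = M1 ⊕ M2, so the key drops out. Then M2 = (M1 ⊕ M2) ⊕ M1 over the first 7 bytes.
byte 0: (21 ^ 3e) ^ 4d = 1f ^ 4d = 52
byte 1: (d8 ^ 43) ^ 45 = 9b ^ 45 = de
byte 2: (9e ^ 2f) ^ 53 = b1 ^ 53 = e2
byte 3: (b9 ^ e5) ^ 53 = 5c ^ 53 = 0f
byte 4: (32 ^ a1) ^ 41 = 93 ^ 41 = d2
byte 5: (4c ^ af) ^ 47 = e3 ^ 47 = a4
byte 6: (49 ^ 93) ^ 45 = da ^ 45 = 9f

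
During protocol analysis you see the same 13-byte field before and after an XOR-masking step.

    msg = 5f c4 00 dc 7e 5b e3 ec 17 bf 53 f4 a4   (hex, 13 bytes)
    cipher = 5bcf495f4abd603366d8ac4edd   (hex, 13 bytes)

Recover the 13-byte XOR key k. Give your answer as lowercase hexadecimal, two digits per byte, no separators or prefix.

Since cipher = msg ⊕ k, XORing both sides with msg gives k = msg ⊕ cipher.
 95 ⊕  91 =   4
196 ⊕ 207 =  11
  0 ⊕  73 =  73
220 ⊕  95 = 131
126 ⊕  74 =  52
 91 ⊕ 189 = 230
227 ⊕  96 = 131
236 ⊕  51 = 223
 23 ⊕ 102 = 113
191 ⊕ 216 = 103
 83 ⊕ 172 = 255
244 ⊕  78 = 186
164 ⊕ 221 = 121

040b498334e683df7167ffba79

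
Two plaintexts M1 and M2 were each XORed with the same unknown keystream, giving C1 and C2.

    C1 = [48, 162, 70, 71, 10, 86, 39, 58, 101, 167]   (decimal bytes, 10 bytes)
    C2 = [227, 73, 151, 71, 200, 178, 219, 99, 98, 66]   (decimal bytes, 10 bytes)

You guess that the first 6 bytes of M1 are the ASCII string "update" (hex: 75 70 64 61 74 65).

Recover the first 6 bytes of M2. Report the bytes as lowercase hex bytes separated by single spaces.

a6 9b b5 61 b6 81

First, C1 ⊕ C2 = (M1 ⊕ K) ⊕ (M2 ⊕ K) = M1 ⊕ M2, so the key drops out. Then M2 = (M1 ⊕ M2) ⊕ M1 over the first 6 bytes.
byte 0: (30 ⊕ e3) ⊕ 75 = d3 ⊕ 75 = a6
byte 1: (a2 ⊕ 49) ⊕ 70 = eb ⊕ 70 = 9b
byte 2: (46 ⊕ 97) ⊕ 64 = d1 ⊕ 64 = b5
byte 3: (47 ⊕ 47) ⊕ 61 = 00 ⊕ 61 = 61
byte 4: (0a ⊕ c8) ⊕ 74 = c2 ⊕ 74 = b6
byte 5: (56 ⊕ b2) ⊕ 65 = e4 ⊕ 65 = 81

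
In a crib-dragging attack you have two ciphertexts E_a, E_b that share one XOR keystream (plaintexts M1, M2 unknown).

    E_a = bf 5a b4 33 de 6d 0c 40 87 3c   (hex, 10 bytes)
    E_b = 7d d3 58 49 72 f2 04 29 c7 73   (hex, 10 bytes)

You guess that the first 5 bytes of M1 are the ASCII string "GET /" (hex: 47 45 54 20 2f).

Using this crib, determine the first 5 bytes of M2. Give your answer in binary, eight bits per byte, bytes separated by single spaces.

10000101 11001100 10111000 01011010 10000011

First, E_a ⊕ E_b = (M1 ⊕ K) ⊕ (M2 ⊕ K) = M1 ⊕ M2, so the key drops out. Then M2 = (M1 ⊕ M2) ⊕ M1 over the first 5 bytes.
byte 0: (bf XOR 7d) XOR 47 = c2 XOR 47 = 85
byte 1: (5a XOR d3) XOR 45 = 89 XOR 45 = cc
byte 2: (b4 XOR 58) XOR 54 = ec XOR 54 = b8
byte 3: (33 XOR 49) XOR 20 = 7a XOR 20 = 5a
byte 4: (de XOR 72) XOR 2f = ac XOR 2f = 83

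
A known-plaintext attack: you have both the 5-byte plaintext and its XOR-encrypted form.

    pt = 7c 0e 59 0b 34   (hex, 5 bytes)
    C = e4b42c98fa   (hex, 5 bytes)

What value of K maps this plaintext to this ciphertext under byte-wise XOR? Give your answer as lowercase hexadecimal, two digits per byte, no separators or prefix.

Since C = pt ⊕ K, XORing both sides with pt gives K = pt ⊕ C.
byte 0: 7c ⊕ e4 = 98
byte 1: 0e ⊕ b4 = ba
byte 2: 59 ⊕ 2c = 75
byte 3: 0b ⊕ 98 = 93
byte 4: 34 ⊕ fa = ce

98ba7593ce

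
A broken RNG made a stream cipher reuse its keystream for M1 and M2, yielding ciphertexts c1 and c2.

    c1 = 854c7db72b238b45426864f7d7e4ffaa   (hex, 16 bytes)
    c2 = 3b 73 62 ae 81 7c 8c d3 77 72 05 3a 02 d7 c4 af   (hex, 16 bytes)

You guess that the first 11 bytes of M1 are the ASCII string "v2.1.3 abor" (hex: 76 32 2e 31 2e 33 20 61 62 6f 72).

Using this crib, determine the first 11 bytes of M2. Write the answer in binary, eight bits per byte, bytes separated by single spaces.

11001000 00001101 00110001 00101000 10000100 01101100 00100111 11110111 01010111 01110101 00010011

First, c1 ⊕ c2 = (M1 ⊕ K) ⊕ (M2 ⊕ K) = M1 ⊕ M2, so the key drops out. Then M2 = (M1 ⊕ M2) ⊕ M1 over the first 11 bytes.
byte 0: (85 xor 3b) xor 76 = be xor 76 = c8
byte 1: (4c xor 73) xor 32 = 3f xor 32 = 0d
byte 2: (7d xor 62) xor 2e = 1f xor 2e = 31
byte 3: (b7 xor ae) xor 31 = 19 xor 31 = 28
byte 4: (2b xor 81) xor 2e = aa xor 2e = 84
byte 5: (23 xor 7c) xor 33 = 5f xor 33 = 6c
byte 6: (8b xor 8c) xor 20 = 07 xor 20 = 27
byte 7: (45 xor d3) xor 61 = 96 xor 61 = f7
byte 8: (42 xor 77) xor 62 = 35 xor 62 = 57
byte 9: (68 xor 72) xor 6f = 1a xor 6f = 75
byte 10: (64 xor 05) xor 72 = 61 xor 72 = 13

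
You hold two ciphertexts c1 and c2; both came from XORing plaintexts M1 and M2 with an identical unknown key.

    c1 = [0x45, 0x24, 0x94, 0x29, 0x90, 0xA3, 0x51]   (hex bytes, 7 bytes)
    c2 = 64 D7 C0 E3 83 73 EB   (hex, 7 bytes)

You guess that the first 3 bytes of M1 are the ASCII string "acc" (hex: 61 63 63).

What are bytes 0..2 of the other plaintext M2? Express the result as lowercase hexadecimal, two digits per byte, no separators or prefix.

First, c1 ⊕ c2 = (M1 ⊕ K) ⊕ (M2 ⊕ K) = M1 ⊕ M2, so the key drops out. Then M2 = (M1 ⊕ M2) ⊕ M1 over the first 3 bytes.
byte 0: (45 ⊕ 64) ⊕ 61 = 21 ⊕ 61 = 40
byte 1: (24 ⊕ d7) ⊕ 63 = f3 ⊕ 63 = 90
byte 2: (94 ⊕ c0) ⊕ 63 = 54 ⊕ 63 = 37

409037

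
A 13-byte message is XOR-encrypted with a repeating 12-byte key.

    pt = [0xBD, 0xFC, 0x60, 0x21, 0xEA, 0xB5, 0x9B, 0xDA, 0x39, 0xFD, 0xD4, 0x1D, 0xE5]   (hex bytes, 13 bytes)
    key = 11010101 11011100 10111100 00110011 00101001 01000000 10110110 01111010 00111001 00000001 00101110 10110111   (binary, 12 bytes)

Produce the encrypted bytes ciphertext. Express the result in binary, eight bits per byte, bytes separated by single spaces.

The 12-byte key repeats, so the effective keystream is d5 dc bc 33 29 40 b6 7a 39 01 2e b7 d5.
byte 0: bd XOR d5 = 68
byte 1: fc XOR dc = 20
byte 2: 60 XOR bc = dc
byte 3: 21 XOR 33 = 12
byte 4: ea XOR 29 = c3
byte 5: b5 XOR 40 = f5
byte 6: 9b XOR b6 = 2d
byte 7: da XOR 7a = a0
byte 8: 39 XOR 39 = 00
byte 9: fd XOR 01 = fc
byte 10: d4 XOR 2e = fa
byte 11: 1d XOR b7 = aa
byte 12: e5 XOR d5 = 30

01101000 00100000 11011100 00010010 11000011 11110101 00101101 10100000 00000000 11111100 11111010 10101010 00110000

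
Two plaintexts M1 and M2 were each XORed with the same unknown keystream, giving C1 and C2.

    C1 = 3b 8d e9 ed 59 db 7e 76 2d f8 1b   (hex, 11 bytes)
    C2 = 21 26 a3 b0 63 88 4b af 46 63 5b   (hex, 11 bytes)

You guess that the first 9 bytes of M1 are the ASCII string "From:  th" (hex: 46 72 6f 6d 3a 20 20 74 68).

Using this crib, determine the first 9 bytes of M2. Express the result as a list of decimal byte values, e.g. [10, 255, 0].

First, C1 ⊕ C2 = (M1 ⊕ K) ⊕ (M2 ⊕ K) = M1 ⊕ M2, so the key drops out. Then M2 = (M1 ⊕ M2) ⊕ M1 over the first 9 bytes.
byte 0: (3b ^ 21) ^ 46 = 1a ^ 46 = 5c
byte 1: (8d ^ 26) ^ 72 = ab ^ 72 = d9
byte 2: (e9 ^ a3) ^ 6f = 4a ^ 6f = 25
byte 3: (ed ^ b0) ^ 6d = 5d ^ 6d = 30
byte 4: (59 ^ 63) ^ 3a = 3a ^ 3a = 00
byte 5: (db ^ 88) ^ 20 = 53 ^ 20 = 73
byte 6: (7e ^ 4b) ^ 20 = 35 ^ 20 = 15
byte 7: (76 ^ af) ^ 74 = d9 ^ 74 = ad
byte 8: (2d ^ 46) ^ 68 = 6b ^ 68 = 03

[92, 217, 37, 48, 0, 115, 21, 173, 3]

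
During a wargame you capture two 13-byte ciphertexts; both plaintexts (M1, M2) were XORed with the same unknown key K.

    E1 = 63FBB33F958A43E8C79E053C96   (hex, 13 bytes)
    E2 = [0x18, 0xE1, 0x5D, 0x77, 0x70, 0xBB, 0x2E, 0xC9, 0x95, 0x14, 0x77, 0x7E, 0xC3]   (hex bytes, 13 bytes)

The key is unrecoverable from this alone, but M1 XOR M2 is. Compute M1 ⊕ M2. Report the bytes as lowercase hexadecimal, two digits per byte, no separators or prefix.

7b1aee48e5316d21528a724255

E1 ⊕ E2 = (M1 ⊕ K) ⊕ (M2 ⊕ K) = M1 ⊕ M2 — the shared key cancels under XOR.
01100011 ^ 00011000 = 01111011
11111011 ^ 11100001 = 00011010
10110011 ^ 01011101 = 11101110
00111111 ^ 01110111 = 01001000
10010101 ^ 01110000 = 11100101
10001010 ^ 10111011 = 00110001
01000011 ^ 00101110 = 01101101
11101000 ^ 11001001 = 00100001
11000111 ^ 10010101 = 01010010
10011110 ^ 00010100 = 10001010
00000101 ^ 01110111 = 01110010
00111100 ^ 01111110 = 01000010
10010110 ^ 11000011 = 01010101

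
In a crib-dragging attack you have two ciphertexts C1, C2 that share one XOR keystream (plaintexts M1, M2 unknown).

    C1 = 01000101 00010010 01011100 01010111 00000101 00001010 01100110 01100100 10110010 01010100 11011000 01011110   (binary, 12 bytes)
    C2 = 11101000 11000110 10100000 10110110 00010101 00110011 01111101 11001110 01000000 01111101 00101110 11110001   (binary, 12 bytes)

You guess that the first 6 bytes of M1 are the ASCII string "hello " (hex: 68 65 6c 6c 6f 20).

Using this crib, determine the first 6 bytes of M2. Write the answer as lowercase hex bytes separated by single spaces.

First, C1 ⊕ C2 = (M1 ⊕ K) ⊕ (M2 ⊕ K) = M1 ⊕ M2, so the key drops out. Then M2 = (M1 ⊕ M2) ⊕ M1 over the first 6 bytes.
byte 0: (45 ^ e8) ^ 68 = ad ^ 68 = c5
byte 1: (12 ^ c6) ^ 65 = d4 ^ 65 = b1
byte 2: (5c ^ a0) ^ 6c = fc ^ 6c = 90
byte 3: (57 ^ b6) ^ 6c = e1 ^ 6c = 8d
byte 4: (05 ^ 15) ^ 6f = 10 ^ 6f = 7f
byte 5: (0a ^ 33) ^ 20 = 39 ^ 20 = 19

c5 b1 90 8d 7f 19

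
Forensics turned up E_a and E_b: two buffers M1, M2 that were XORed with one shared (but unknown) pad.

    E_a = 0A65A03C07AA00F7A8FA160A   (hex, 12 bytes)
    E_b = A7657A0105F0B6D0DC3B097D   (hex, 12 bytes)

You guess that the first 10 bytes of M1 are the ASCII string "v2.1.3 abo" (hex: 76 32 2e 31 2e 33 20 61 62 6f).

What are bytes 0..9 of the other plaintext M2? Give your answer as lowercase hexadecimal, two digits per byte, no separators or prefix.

db32f40c2c69964616ae

First, E_a ⊕ E_b = (M1 ⊕ K) ⊕ (M2 ⊕ K) = M1 ⊕ M2, so the key drops out. Then M2 = (M1 ⊕ M2) ⊕ M1 over the first 10 bytes.
byte 0: (0a ^ a7) ^ 76 = ad ^ 76 = db
byte 1: (65 ^ 65) ^ 32 = 00 ^ 32 = 32
byte 2: (a0 ^ 7a) ^ 2e = da ^ 2e = f4
byte 3: (3c ^ 01) ^ 31 = 3d ^ 31 = 0c
byte 4: (07 ^ 05) ^ 2e = 02 ^ 2e = 2c
byte 5: (aa ^ f0) ^ 33 = 5a ^ 33 = 69
byte 6: (00 ^ b6) ^ 20 = b6 ^ 20 = 96
byte 7: (f7 ^ d0) ^ 61 = 27 ^ 61 = 46
byte 8: (a8 ^ dc) ^ 62 = 74 ^ 62 = 16
byte 9: (fa ^ 3b) ^ 6f = c1 ^ 6f = ae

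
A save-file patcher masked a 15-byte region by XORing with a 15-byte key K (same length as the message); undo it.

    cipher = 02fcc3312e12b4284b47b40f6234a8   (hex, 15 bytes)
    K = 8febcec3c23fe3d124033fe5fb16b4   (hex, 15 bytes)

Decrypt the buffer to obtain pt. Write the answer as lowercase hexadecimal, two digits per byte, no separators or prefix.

XOR is its own inverse, so applying the key byte-wise gives the result directly.
02 XOR 8f = 8d
fc XOR eb = 17
c3 XOR ce = 0d
31 XOR c3 = f2
2e XOR c2 = ec
12 XOR 3f = 2d
b4 XOR e3 = 57
28 XOR d1 = f9
4b XOR 24 = 6f
47 XOR 03 = 44
b4 XOR 3f = 8b
0f XOR e5 = ea
62 XOR fb = 99
34 XOR 16 = 22
a8 XOR b4 = 1c

8d170df2ec2d57f96f448bea99221c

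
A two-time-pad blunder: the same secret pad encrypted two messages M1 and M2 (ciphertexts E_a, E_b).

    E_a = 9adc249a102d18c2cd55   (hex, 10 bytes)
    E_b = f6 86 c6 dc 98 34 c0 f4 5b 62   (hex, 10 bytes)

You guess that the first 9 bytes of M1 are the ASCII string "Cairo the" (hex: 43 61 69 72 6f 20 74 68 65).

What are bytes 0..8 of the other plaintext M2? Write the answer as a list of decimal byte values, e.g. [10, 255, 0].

[47, 59, 139, 52, 231, 57, 172, 94, 243]

First, E_a ⊕ E_b = (M1 ⊕ K) ⊕ (M2 ⊕ K) = M1 ⊕ M2, so the key drops out. Then M2 = (M1 ⊕ M2) ⊕ M1 over the first 9 bytes.
byte 0: (9a ^ f6) ^ 43 = 6c ^ 43 = 2f
byte 1: (dc ^ 86) ^ 61 = 5a ^ 61 = 3b
byte 2: (24 ^ c6) ^ 69 = e2 ^ 69 = 8b
byte 3: (9a ^ dc) ^ 72 = 46 ^ 72 = 34
byte 4: (10 ^ 98) ^ 6f = 88 ^ 6f = e7
byte 5: (2d ^ 34) ^ 20 = 19 ^ 20 = 39
byte 6: (18 ^ c0) ^ 74 = d8 ^ 74 = ac
byte 7: (c2 ^ f4) ^ 68 = 36 ^ 68 = 5e
byte 8: (cd ^ 5b) ^ 65 = 96 ^ 65 = f3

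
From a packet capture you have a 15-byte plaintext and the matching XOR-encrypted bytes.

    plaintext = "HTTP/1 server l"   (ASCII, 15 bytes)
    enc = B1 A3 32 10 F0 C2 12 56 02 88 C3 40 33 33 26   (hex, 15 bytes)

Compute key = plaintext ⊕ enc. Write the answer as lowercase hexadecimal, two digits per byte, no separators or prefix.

Since enc = plaintext ⊕ key, XORing both sides with plaintext gives key = plaintext ⊕ enc.
 72 ^ 177 = 249
 84 ^ 163 = 247
 84 ^  50 = 102
 80 ^  16 =  64
 47 ^ 240 = 223
 49 ^ 194 = 243
 32 ^  18 =  50
115 ^  86 =  37
101 ^   2 = 103
114 ^ 136 = 250
118 ^ 195 = 181
101 ^  64 =  37
114 ^  51 =  65
 32 ^  51 =  19
108 ^  38 =  74

f9f76640dff3322567fab52541134a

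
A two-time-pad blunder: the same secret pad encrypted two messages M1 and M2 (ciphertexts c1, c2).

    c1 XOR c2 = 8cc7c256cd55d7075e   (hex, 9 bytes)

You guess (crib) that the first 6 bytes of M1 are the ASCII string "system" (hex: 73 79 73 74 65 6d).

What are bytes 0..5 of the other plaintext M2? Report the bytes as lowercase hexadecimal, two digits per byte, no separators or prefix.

Since c1 ⊕ c2 = M1 ⊕ M2, XORing with the guessed M1 bytes yields the corresponding M2 bytes: M2 = (c1 ⊕ c2) ⊕ M1.
8c xor 73 = ff
c7 xor 79 = be
c2 xor 73 = b1
56 xor 74 = 22
cd xor 65 = a8
55 xor 6d = 38

ffbeb122a838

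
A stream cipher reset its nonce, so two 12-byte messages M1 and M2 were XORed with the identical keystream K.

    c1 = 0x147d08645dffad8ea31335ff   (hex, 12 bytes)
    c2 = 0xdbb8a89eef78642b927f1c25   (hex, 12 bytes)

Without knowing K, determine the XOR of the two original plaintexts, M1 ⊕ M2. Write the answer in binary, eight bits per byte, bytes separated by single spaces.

11001111 11000101 10100000 11111010 10110010 10000111 11001001 10100101 00110001 01101100 00101001 11011010

c1 ⊕ c2 = (M1 ⊕ K) ⊕ (M2 ⊕ K) = M1 ⊕ M2 — the shared key cancels under XOR.
14 XOR db = cf
7d XOR b8 = c5
08 XOR a8 = a0
64 XOR 9e = fa
5d XOR ef = b2
ff XOR 78 = 87
ad XOR 64 = c9
8e XOR 2b = a5
a3 XOR 92 = 31
13 XOR 7f = 6c
35 XOR 1c = 29
ff XOR 25 = da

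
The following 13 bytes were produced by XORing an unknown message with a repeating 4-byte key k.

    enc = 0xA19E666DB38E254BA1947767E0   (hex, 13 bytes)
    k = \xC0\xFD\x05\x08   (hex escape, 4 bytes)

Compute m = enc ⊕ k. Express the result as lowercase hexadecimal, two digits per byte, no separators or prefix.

61636365737320436169726f20

The 4-byte key repeats, so the effective keystream is c0 fd 05 08 c0 fd 05 08 c0 fd 05 08 c0.
byte 0: a1 xor c0 = 61
byte 1: 9e xor fd = 63
byte 2: 66 xor 05 = 63
byte 3: 6d xor 08 = 65
byte 4: b3 xor c0 = 73
byte 5: 8e xor fd = 73
byte 6: 25 xor 05 = 20
byte 7: 4b xor 08 = 43
byte 8: a1 xor c0 = 61
byte 9: 94 xor fd = 69
byte 10: 77 xor 05 = 72
byte 11: 67 xor 08 = 6f
byte 12: e0 xor c0 = 20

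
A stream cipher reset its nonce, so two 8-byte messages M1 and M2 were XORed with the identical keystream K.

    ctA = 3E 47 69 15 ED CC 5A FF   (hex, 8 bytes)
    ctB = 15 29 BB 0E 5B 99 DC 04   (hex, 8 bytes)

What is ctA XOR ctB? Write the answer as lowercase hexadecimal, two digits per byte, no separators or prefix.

ctA ⊕ ctB = (M1 ⊕ K) ⊕ (M2 ⊕ K) = M1 ⊕ M2 — the shared key cancels under XOR.
3e XOR 15 = 2b
47 XOR 29 = 6e
69 XOR bb = d2
15 XOR 0e = 1b
ed XOR 5b = b6
cc XOR 99 = 55
5a XOR dc = 86
ff XOR 04 = fb

2b6ed21bb65586fb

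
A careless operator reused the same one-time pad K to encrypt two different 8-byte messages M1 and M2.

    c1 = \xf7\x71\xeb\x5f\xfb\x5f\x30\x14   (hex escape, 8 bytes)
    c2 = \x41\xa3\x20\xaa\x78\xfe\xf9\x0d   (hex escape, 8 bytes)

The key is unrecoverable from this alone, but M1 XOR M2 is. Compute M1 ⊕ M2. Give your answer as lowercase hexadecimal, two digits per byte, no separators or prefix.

b6d2cbf583a1c919

c1 ⊕ c2 = (M1 ⊕ K) ⊕ (M2 ⊕ K) = M1 ⊕ M2 — the shared key cancels under XOR.
byte 0: f7 XOR 41 = b6
byte 1: 71 XOR a3 = d2
byte 2: eb XOR 20 = cb
byte 3: 5f XOR aa = f5
byte 4: fb XOR 78 = 83
byte 5: 5f XOR fe = a1
byte 6: 30 XOR f9 = c9
byte 7: 14 XOR 0d = 19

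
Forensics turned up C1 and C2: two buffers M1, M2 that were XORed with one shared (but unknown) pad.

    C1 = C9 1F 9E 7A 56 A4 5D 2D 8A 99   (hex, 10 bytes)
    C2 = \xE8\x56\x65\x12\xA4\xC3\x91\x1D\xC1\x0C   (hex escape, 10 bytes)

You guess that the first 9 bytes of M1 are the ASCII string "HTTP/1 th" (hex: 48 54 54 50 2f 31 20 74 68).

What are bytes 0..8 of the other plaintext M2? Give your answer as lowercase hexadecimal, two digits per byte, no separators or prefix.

691daf38dd56ec4423

First, C1 ⊕ C2 = (M1 ⊕ K) ⊕ (M2 ⊕ K) = M1 ⊕ M2, so the key drops out. Then M2 = (M1 ⊕ M2) ⊕ M1 over the first 9 bytes.
byte 0: (c9 ^ e8) ^ 48 = 21 ^ 48 = 69
byte 1: (1f ^ 56) ^ 54 = 49 ^ 54 = 1d
byte 2: (9e ^ 65) ^ 54 = fb ^ 54 = af
byte 3: (7a ^ 12) ^ 50 = 68 ^ 50 = 38
byte 4: (56 ^ a4) ^ 2f = f2 ^ 2f = dd
byte 5: (a4 ^ c3) ^ 31 = 67 ^ 31 = 56
byte 6: (5d ^ 91) ^ 20 = cc ^ 20 = ec
byte 7: (2d ^ 1d) ^ 74 = 30 ^ 74 = 44
byte 8: (8a ^ c1) ^ 68 = 4b ^ 68 = 23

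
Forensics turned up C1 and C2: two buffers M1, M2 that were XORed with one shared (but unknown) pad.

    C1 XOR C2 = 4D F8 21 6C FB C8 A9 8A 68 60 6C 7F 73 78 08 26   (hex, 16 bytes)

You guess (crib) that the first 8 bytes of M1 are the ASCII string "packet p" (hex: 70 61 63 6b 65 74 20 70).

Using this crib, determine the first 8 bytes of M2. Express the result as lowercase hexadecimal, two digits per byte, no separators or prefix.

Since C1 ⊕ C2 = M1 ⊕ M2, XORing with the guessed M1 bytes yields the corresponding M2 bytes: M2 = (C1 ⊕ C2) ⊕ M1.
4d xor 70 = 3d
f8 xor 61 = 99
21 xor 63 = 42
6c xor 6b = 07
fb xor 65 = 9e
c8 xor 74 = bc
a9 xor 20 = 89
8a xor 70 = fa

3d9942079ebc89fa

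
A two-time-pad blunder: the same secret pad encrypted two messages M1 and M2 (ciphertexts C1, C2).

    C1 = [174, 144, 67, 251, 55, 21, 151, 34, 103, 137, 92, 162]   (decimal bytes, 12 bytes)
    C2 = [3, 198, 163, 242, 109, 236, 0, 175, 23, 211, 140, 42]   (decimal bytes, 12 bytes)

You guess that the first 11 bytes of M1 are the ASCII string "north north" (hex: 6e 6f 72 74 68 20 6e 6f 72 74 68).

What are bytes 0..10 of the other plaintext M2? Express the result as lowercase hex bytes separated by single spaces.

First, C1 ⊕ C2 = (M1 ⊕ K) ⊕ (M2 ⊕ K) = M1 ⊕ M2, so the key drops out. Then M2 = (M1 ⊕ M2) ⊕ M1 over the first 11 bytes.
byte 0: (ae ^ 03) ^ 6e = ad ^ 6e = c3
byte 1: (90 ^ c6) ^ 6f = 56 ^ 6f = 39
byte 2: (43 ^ a3) ^ 72 = e0 ^ 72 = 92
byte 3: (fb ^ f2) ^ 74 = 09 ^ 74 = 7d
byte 4: (37 ^ 6d) ^ 68 = 5a ^ 68 = 32
byte 5: (15 ^ ec) ^ 20 = f9 ^ 20 = d9
byte 6: (97 ^ 00) ^ 6e = 97 ^ 6e = f9
byte 7: (22 ^ af) ^ 6f = 8d ^ 6f = e2
byte 8: (67 ^ 17) ^ 72 = 70 ^ 72 = 02
byte 9: (89 ^ d3) ^ 74 = 5a ^ 74 = 2e
byte 10: (5c ^ 8c) ^ 68 = d0 ^ 68 = b8

c3 39 92 7d 32 d9 f9 e2 02 2e b8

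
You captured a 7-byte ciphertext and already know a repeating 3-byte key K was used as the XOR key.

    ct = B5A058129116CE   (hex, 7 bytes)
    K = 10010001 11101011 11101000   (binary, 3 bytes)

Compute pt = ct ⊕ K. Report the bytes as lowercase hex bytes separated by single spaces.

The 3-byte key repeats, so the effective keystream is 91 eb e8 91 eb e8 91.
byte 0: 181 ^ 145 =  36
byte 1: 160 ^ 235 =  75
byte 2:  88 ^ 232 = 176
byte 3:  18 ^ 145 = 131
byte 4: 145 ^ 235 = 122
byte 5:  22 ^ 232 = 254
byte 6: 206 ^ 145 =  95

24 4b b0 83 7a fe 5f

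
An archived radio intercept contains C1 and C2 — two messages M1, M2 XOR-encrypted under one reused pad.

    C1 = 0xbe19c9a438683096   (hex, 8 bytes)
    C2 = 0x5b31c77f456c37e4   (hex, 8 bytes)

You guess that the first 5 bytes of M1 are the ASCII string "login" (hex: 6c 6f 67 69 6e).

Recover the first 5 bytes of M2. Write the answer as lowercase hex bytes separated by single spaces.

89 47 69 b2 13

First, C1 ⊕ C2 = (M1 ⊕ K) ⊕ (M2 ⊕ K) = M1 ⊕ M2, so the key drops out. Then M2 = (M1 ⊕ M2) ⊕ M1 over the first 5 bytes.
byte 0: (be ^ 5b) ^ 6c = e5 ^ 6c = 89
byte 1: (19 ^ 31) ^ 6f = 28 ^ 6f = 47
byte 2: (c9 ^ c7) ^ 67 = 0e ^ 67 = 69
byte 3: (a4 ^ 7f) ^ 69 = db ^ 69 = b2
byte 4: (38 ^ 45) ^ 6e = 7d ^ 6e = 13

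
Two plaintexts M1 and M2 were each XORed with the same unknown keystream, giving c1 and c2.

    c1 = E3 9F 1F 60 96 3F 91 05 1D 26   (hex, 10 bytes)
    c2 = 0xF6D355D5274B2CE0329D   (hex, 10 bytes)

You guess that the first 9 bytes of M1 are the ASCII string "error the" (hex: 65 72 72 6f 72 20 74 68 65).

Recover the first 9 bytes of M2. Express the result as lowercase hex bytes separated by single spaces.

70 3e 38 da c3 54 c9 8d 4a

First, c1 ⊕ c2 = (M1 ⊕ K) ⊕ (M2 ⊕ K) = M1 ⊕ M2, so the key drops out. Then M2 = (M1 ⊕ M2) ⊕ M1 over the first 9 bytes.
byte 0: (e3 xor f6) xor 65 = 15 xor 65 = 70
byte 1: (9f xor d3) xor 72 = 4c xor 72 = 3e
byte 2: (1f xor 55) xor 72 = 4a xor 72 = 38
byte 3: (60 xor d5) xor 6f = b5 xor 6f = da
byte 4: (96 xor 27) xor 72 = b1 xor 72 = c3
byte 5: (3f xor 4b) xor 20 = 74 xor 20 = 54
byte 6: (91 xor 2c) xor 74 = bd xor 74 = c9
byte 7: (05 xor e0) xor 68 = e5 xor 68 = 8d
byte 8: (1d xor 32) xor 65 = 2f xor 65 = 4a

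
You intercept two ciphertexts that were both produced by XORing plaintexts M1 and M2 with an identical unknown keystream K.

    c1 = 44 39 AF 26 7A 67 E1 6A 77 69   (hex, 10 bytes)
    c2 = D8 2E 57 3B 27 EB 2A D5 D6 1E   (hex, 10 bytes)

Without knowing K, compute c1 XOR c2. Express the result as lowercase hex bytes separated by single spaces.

c1 ⊕ c2 = (M1 ⊕ K) ⊕ (M2 ⊕ K) = M1 ⊕ M2 — the shared key cancels under XOR.
 68 ^ 216 = 156
 57 ^  46 =  23
175 ^  87 = 248
 38 ^  59 =  29
122 ^  39 =  93
103 ^ 235 = 140
225 ^  42 = 203
106 ^ 213 = 191
119 ^ 214 = 161
105 ^  30 = 119

9c 17 f8 1d 5d 8c cb bf a1 77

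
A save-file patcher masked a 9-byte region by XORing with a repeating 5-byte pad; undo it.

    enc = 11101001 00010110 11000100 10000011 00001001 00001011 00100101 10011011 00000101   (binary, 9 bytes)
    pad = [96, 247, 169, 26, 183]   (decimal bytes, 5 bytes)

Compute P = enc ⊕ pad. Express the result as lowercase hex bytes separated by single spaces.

89 e1 6d 99 be 6b d2 32 1f

The 5-byte key repeats, so the effective keystream is 60 f7 a9 1a b7 60 f7 a9 1a.
byte 0: 11101001 xor 01100000 = 10001001
byte 1: 00010110 xor 11110111 = 11100001
byte 2: 11000100 xor 10101001 = 01101101
byte 3: 10000011 xor 00011010 = 10011001
byte 4: 00001001 xor 10110111 = 10111110
byte 5: 00001011 xor 01100000 = 01101011
byte 6: 00100101 xor 11110111 = 11010010
byte 7: 10011011 xor 10101001 = 00110010
byte 8: 00000101 xor 00011010 = 00011111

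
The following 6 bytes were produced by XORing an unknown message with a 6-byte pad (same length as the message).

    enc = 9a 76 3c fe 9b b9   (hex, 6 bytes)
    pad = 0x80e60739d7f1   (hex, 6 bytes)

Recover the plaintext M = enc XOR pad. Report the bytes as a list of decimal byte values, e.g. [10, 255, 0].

[26, 144, 59, 199, 76, 72]

byte 0: 9a XOR 80 = 1a
byte 1: 76 XOR e6 = 90
byte 2: 3c XOR 07 = 3b
byte 3: fe XOR 39 = c7
byte 4: 9b XOR d7 = 4c
byte 5: b9 XOR f1 = 48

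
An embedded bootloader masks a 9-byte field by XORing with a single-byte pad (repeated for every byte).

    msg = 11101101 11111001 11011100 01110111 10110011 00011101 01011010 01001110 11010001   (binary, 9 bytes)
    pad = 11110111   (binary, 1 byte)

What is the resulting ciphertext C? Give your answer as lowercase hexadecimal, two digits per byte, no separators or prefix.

1a0e2b8044eaadb926

The 1-byte key repeats, so the effective keystream is f7 f7 f7 f7 f7 f7 f7 f7 f7.
byte 0: ed XOR f7 = 1a
byte 1: f9 XOR f7 = 0e
byte 2: dc XOR f7 = 2b
byte 3: 77 XOR f7 = 80
byte 4: b3 XOR f7 = 44
byte 5: 1d XOR f7 = ea
byte 6: 5a XOR f7 = ad
byte 7: 4e XOR f7 = b9
byte 8: d1 XOR f7 = 26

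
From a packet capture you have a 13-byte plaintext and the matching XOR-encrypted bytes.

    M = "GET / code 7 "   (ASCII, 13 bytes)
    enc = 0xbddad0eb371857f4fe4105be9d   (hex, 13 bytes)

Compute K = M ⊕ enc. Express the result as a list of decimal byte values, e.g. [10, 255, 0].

Since enc = M ⊕ K, XORing both sides with M gives K = M ⊕ enc.
01000111 XOR 10111101 = 11111010
01000101 XOR 11011010 = 10011111
01010100 XOR 11010000 = 10000100
00100000 XOR 11101011 = 11001011
00101111 XOR 00110111 = 00011000
00100000 XOR 00011000 = 00111000
01100011 XOR 01010111 = 00110100
01101111 XOR 11110100 = 10011011
01100100 XOR 11111110 = 10011010
01100101 XOR 01000001 = 00100100
00100000 XOR 00000101 = 00100101
00110111 XOR 10111110 = 10001001
00100000 XOR 10011101 = 10111101

[250, 159, 132, 203, 24, 56, 52, 155, 154, 36, 37, 137, 189]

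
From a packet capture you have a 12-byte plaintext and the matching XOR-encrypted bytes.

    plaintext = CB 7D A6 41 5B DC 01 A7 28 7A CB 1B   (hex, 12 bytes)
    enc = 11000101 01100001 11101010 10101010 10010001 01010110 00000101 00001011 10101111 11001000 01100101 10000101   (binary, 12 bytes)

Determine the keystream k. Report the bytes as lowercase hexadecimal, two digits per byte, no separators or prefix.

0e1c4cebca8a04ac87b2ae9e

Since enc = plaintext ⊕ k, XORing both sides with plaintext gives k = plaintext ⊕ enc.
cb ^ c5 = 0e
7d ^ 61 = 1c
a6 ^ ea = 4c
41 ^ aa = eb
5b ^ 91 = ca
dc ^ 56 = 8a
01 ^ 05 = 04
a7 ^ 0b = ac
28 ^ af = 87
7a ^ c8 = b2
cb ^ 65 = ae
1b ^ 85 = 9e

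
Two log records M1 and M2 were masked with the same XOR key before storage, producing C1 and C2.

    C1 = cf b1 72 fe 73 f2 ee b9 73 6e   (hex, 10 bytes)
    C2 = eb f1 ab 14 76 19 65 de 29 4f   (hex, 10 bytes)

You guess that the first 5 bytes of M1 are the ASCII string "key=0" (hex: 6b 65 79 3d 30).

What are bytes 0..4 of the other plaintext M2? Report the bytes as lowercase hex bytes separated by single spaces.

First, C1 ⊕ C2 = (M1 ⊕ K) ⊕ (M2 ⊕ K) = M1 ⊕ M2, so the key drops out. Then M2 = (M1 ⊕ M2) ⊕ M1 over the first 5 bytes.
byte 0: (cf XOR eb) XOR 6b = 24 XOR 6b = 4f
byte 1: (b1 XOR f1) XOR 65 = 40 XOR 65 = 25
byte 2: (72 XOR ab) XOR 79 = d9 XOR 79 = a0
byte 3: (fe XOR 14) XOR 3d = ea XOR 3d = d7
byte 4: (73 XOR 76) XOR 30 = 05 XOR 30 = 35

4f 25 a0 d7 35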